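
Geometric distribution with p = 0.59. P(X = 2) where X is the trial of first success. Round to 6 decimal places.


P = (1-p)^(k-1) * p
(1-p)^(k-1) = 0.41^1 = 0.41
P = 0.41 * 0.59 = 0.2419

0.241900


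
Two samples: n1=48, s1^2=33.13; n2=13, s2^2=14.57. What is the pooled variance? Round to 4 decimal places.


sp^2 = ((n1-1)*s1^2 + (n2-1)*s2^2)/(n1+n2-2)
(n1-1)*s1^2 = 47 * 33.13 = 1557.11
(n2-1)*s2^2 = 12 * 14.57 = 174.84
numerator = 1557.11 + 174.84 = 1731.95
n1+n2-2 = 59
sp^2 = 1731.95 / 59 = 34639/1180 ≈ 29.355085

29.3551


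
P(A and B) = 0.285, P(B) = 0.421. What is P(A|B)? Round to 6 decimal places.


P(A|B) = P(A and B) / P(B) = 0.285 / 0.421 = 285/421 ≈ 0.67695962

0.676960


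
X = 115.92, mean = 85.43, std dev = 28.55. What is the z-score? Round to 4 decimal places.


z = (X - mu) / sigma
X - mu = 115.92 - 85.43 = 30.49
z = 30.49 / 28.55 = 3049/2855 ≈ 1.067951

1.0680


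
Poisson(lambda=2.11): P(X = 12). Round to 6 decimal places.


P = e^(-lam) * lam^k / k!
e^(-2.11) ≈ 0.1212380
lam^k = 2.11^12 ≈ 7787.345862
k! = 12! = 479001600
P = 0.1212380 * 7787.345862 / 479001600 ≈ 0.000002

0.000002


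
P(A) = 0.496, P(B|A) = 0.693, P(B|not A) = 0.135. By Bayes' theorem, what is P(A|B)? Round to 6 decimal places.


P(A|B) = P(B|A)*P(A) / P(B), P(B) = P(B|A)*P(A) + P(B|not A)*P(not A)
P(B|A)*P(A) = 0.693 * 0.496 = 0.343728
P(B|not A)*P(not A) = 0.135 * 0.504 = 0.06804
P(B) = 0.343728 + 0.06804 = 0.411768
P(A|B) = 0.343728 / 0.411768 = 682/817 ≈ 0.83476132

0.834761


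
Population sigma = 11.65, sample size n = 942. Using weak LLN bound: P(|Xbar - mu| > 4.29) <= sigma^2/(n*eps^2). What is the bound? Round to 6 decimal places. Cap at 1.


bound = min(1, sigma^2/(n*eps^2))
sigma^2 = 11.65^2 = 135.7225
n*eps^2 = 942 * 4.29^2 = 942 * 18.4041 = 17336.6622
sigma^2/(n*eps^2) = 135.7225 / 17336.6622 ≈ 0.00782864

0.007829


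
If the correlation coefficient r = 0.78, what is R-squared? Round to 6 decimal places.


R^2 = r^2 = (0.78)^2 = 0.6084

0.608400


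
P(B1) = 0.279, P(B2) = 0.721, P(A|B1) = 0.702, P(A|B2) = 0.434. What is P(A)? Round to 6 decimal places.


P(A) = P(A|B1)*P(B1) + P(A|B2)*P(B2)
P(A|B1)*P(B1) = 0.702 * 0.279 = 0.195858
P(A|B2)*P(B2) = 0.434 * 0.721 = 0.312914
P(A) = 0.195858 + 0.312914 = 0.508772

0.508772


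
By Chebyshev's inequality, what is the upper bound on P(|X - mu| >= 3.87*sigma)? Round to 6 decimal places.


P <= 1/k^2
k^2 = 3.87^2 = 14.9769
1/k^2 = 1 / 14.9769 ≈ 0.06676949

0.066769


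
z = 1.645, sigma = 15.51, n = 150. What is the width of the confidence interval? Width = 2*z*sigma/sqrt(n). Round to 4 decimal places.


width = 2*z*sigma/sqrt(n)
2*z*sigma = 2 * 1.645 * 15.51 = 51.0279
sqrt(150) ≈ 12.247449
width = 51.0279 / 12.247449 ≈ 4.166411

4.1664


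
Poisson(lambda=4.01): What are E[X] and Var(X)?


E[X] = Var(X) = lambda = 4.01

4.01, 4.01


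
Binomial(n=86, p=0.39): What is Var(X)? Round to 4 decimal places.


Var = n*p*(1-p) = 86 * 0.39 * 0.61 = 20.4594

20.4594


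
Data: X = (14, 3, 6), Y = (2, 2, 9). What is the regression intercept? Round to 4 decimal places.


a = ybar - b*xbar, where b = sum((xi-xbar)(yi-ybar)) / sum((xi-xbar)^2)
n = 3, xbar = 23/3 ≈ 7.666667, ybar = 13/3 ≈ 4.333333
Sxy = sum((xi-xbar)(yi-ybar)) = -35/3 ≈ -11.666667
Sxx = sum((xi-xbar)^2) = 194/3 ≈ 64.666667
b = Sxy / Sxx = -35/194 ≈ -0.180412
a = 4.333333 - (-0.180412) * 7.666667 = 1109/194 ≈ 5.716495

5.7165


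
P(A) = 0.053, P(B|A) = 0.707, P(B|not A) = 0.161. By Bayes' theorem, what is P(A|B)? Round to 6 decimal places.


P(A|B) = P(B|A)*P(A) / P(B), P(B) = P(B|A)*P(A) + P(B|not A)*P(not A)
P(B|A)*P(A) = 0.707 * 0.053 = 0.037471
P(B|not A)*P(not A) = 0.161 * 0.947 = 0.152467
P(B) = 0.037471 + 0.152467 = 0.189938
P(A|B) = 0.037471 / 0.189938 ≈ 0.19728017

0.197280


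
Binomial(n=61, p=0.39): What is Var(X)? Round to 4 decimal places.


Var = n*p*(1-p) = 61 * 0.39 * 0.61 = 14.5119

14.5119


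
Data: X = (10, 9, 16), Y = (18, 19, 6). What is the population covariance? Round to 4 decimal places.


Cov = (1/n)*sum((xi-xbar)(yi-ybar))
n = 3, xbar = 35/3 ≈ 11.666667, ybar = 43/3 ≈ 14.333333
sum((xi-xbar)(yi-ybar)) = -164/3 ≈ -54.666667
Cov = -54.666667 / 3 = -164/9 ≈ -18.222222

-18.2222


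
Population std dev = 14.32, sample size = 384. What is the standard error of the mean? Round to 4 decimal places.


SE = sigma / sqrt(n)
sqrt(384) ≈ 19.595918
SE = 14.32 / 19.595918 ≈ 0.730764

0.7308


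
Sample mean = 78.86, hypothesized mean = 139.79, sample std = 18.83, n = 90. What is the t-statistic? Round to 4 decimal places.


t = (xbar - mu0) / (s/sqrt(n))
xbar - mu0 = 78.86 - 139.79 = -60.93
sqrt(90) ≈ 9.48683298
s/sqrt(n) = 18.83 / 9.48683298 ≈ 1.98485628
t = -60.93 / 1.98485628 ≈ -30.697437

-30.6974


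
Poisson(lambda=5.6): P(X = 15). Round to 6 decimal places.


P = e^(-lam) * lam^k / k!
e^(-5.6) ≈ 0.003697864
lam^k = 5.6^15 ≈ 167039970680.451595
k! = 15! = 1307674368000
P = 0.003697864 * 167039970680.451595 / 1307674368000 ≈ 0.000472

0.000472


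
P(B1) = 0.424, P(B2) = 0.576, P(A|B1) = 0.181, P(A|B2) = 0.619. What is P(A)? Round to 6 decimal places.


P(A) = P(A|B1)*P(B1) + P(A|B2)*P(B2)
P(A|B1)*P(B1) = 0.181 * 0.424 = 0.076744
P(A|B2)*P(B2) = 0.619 * 0.576 = 0.356544
P(A) = 0.076744 + 0.356544 = 0.433288

0.433288


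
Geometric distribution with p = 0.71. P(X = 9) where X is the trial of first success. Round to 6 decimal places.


P = (1-p)^(k-1) * p
(1-p)^(k-1) = 0.29^8 ≈ 0.00005002464
P = 0.00005002464 * 0.71 ≈ 0.00003551750

0.000036


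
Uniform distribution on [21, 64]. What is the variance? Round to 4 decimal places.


Var = (b-a)^2 / 12
(b-a)^2 = (64 - 21)^2 = 1849
Var = 1849/12 ≈ 154.083333

154.0833


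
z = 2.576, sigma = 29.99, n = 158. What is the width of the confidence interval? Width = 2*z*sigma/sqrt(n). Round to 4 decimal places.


width = 2*z*sigma/sqrt(n)
2*z*sigma = 2 * 2.576 * 29.99 = 154.50848
sqrt(158) ≈ 12.569805
width = 154.50848 / 12.569805 ≈ 12.292035

12.2920


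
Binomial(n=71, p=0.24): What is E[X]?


E[X] = n*p = 71 * 0.24 = 17.04

17.04


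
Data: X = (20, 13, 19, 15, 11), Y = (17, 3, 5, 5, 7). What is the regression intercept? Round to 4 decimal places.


a = ybar - b*xbar, where b = sum((xi-xbar)(yi-ybar)) / sum((xi-xbar)^2)
n = 5, xbar = 78/5 = 15.6, ybar = 37/5 = 7.4
Sxy = sum((xi-xbar)(yi-ybar)) = 48.8
Sxx = sum((xi-xbar)^2) = 59.2
b = Sxy / Sxx = 61/74 ≈ 0.824324
a = 7.4 - 0.824324 * 15.6 = -202/37 ≈ -5.459459

-5.4595


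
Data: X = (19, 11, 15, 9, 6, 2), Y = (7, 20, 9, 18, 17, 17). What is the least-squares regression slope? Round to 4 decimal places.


b = sum((xi-xbar)(yi-ybar)) / sum((xi-xbar)^2)
n = 6, xbar = 62/6 = 31/3 ≈ 10.333333, ybar = 88/6 = 44/3 ≈ 14.666667
Sxy = sum((xi-xbar)(yi-ybar)) = -370/3 ≈ -123.333333
Sxx = sum((xi-xbar)^2) = 562/3 ≈ 187.333333
b = Sxy / Sxx = -185/281 ≈ -0.658363

-0.6584


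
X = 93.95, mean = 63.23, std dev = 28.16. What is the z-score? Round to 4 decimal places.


z = (X - mu) / sigma
X - mu = 93.95 - 63.23 = 30.72
z = 30.72 / 28.16 = 12/11 ≈ 1.090909

1.0909


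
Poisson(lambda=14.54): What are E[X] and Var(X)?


E[X] = Var(X) = lambda = 14.54

14.54, 14.54


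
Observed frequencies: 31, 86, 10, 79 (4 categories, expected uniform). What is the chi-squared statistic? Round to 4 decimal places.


chi2 = sum((O-E)^2/E), E = total/4
total = 206, E = 206/4 = 51.5
(31 - 51.5)^2 / 51.5 = 420.25 / 51.5 = 1681/206 ≈ 8.160194
(86 - 51.5)^2 / 51.5 = 1190.25 / 51.5 = 4761/206 ≈ 23.111650
(10 - 51.5)^2 / 51.5 = 1722.25 / 51.5 = 6889/206 ≈ 33.441748
(79 - 51.5)^2 / 51.5 = 756.25 / 51.5 = 3025/206 ≈ 14.684466
chi2 = 8178/103 ≈ 79.398058

79.3981


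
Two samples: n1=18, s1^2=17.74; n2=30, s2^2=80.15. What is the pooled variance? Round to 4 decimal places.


sp^2 = ((n1-1)*s1^2 + (n2-1)*s2^2)/(n1+n2-2)
(n1-1)*s1^2 = 17 * 17.74 = 301.58
(n2-1)*s2^2 = 29 * 80.15 = 2324.35
numerator = 301.58 + 2324.35 = 2625.93
n1+n2-2 = 46
sp^2 = 2625.93 / 46 = 262593/4600 ≈ 57.085435

57.0854


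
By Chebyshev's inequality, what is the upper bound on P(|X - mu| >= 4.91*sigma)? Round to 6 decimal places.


P <= 1/k^2
k^2 = 4.91^2 = 24.1081
1/k^2 = 1 / 24.1081 ≈ 0.04147983

0.041480


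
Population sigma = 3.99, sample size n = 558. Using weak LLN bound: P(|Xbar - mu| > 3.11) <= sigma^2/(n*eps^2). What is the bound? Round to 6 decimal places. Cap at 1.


bound = min(1, sigma^2/(n*eps^2))
sigma^2 = 3.99^2 = 15.9201
n*eps^2 = 558 * 3.11^2 = 558 * 9.6721 = 5397.0318
sigma^2/(n*eps^2) = 15.9201 / 5397.0318 ≈ 0.00294979

0.002950


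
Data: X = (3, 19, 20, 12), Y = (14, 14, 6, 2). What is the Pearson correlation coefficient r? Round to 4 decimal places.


r = sum((xi-xbar)(yi-ybar)) / sqrt(sum((xi-xbar)^2) * sum((yi-ybar)^2))
n = 4, xbar = 54/4 = 13.5, ybar = 36/4 = 9
Sxy = sum((xi-xbar)(yi-ybar)) = -34
Sxx = sum((xi-xbar)^2) = 185
Syy = sum((yi-ybar)^2) = 108
sqrt(Sxx*Syy) ≈ 141.350628
r = Sxy / sqrt(Sxx*Syy) = -34 / 141.350628 ≈ -0.240537

-0.2405


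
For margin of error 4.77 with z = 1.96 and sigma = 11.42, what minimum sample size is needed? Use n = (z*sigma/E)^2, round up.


z*sigma/E = 1.96 * 11.42 / 4.77 ≈ 4.692495
(z*sigma/E)^2 ≈ 22.019507
round up: n = 23

23


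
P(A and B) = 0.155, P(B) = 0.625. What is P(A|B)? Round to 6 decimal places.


P(A|B) = P(A and B) / P(B) = 0.155 / 0.625 = 0.248

0.248000


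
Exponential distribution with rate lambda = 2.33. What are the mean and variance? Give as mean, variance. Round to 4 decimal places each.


mean = 1/lam, var = 1/lam^2
mean = 1 / 2.33 = 100/233 ≈ 0.429185
lam^2 = 2.33^2 = 5.4289
var = 1 / 5.4289 ≈ 0.184199

0.4292, 0.1842


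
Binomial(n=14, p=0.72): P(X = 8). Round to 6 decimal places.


P = C(n,k) * p^k * (1-p)^(n-k)
C(14,8) = 3003
p^k = 0.72^8 ≈ 0.07222041
(1-p)^(n-k) = 0.28^6 ≈ 0.0004818903
P = 3003 * 0.07222041 * 0.0004818903 ≈ 0.104511

0.104511


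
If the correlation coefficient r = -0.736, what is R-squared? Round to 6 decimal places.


R^2 = r^2 = (-0.736)^2 = 0.541696

0.541696


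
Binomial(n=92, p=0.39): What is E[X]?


E[X] = n*p = 92 * 0.39 = 35.88

35.88


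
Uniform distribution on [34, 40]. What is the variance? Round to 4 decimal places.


Var = (b-a)^2 / 12
(b-a)^2 = (40 - 34)^2 = 36
Var = 36/12 = 3

3.0000


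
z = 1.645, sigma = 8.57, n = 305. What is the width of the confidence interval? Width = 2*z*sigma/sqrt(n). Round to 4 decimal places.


width = 2*z*sigma/sqrt(n)
2*z*sigma = 2 * 1.645 * 8.57 = 28.1953
sqrt(305) ≈ 17.464249
width = 28.1953 / 17.464249 ≈ 1.614458

1.6145


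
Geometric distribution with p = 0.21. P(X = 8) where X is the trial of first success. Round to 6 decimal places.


P = (1-p)^(k-1) * p
(1-p)^(k-1) = 0.79^7 ≈ 0.1920391
P = 0.1920391 * 0.21 ≈ 0.04032821

0.040328


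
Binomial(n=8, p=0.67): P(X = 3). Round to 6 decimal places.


P = C(n,k) * p^k * (1-p)^(n-k)
C(8,3) = 56
p^k = 0.67^3 = 0.300763
(1-p)^(n-k) = 0.33^5 ≈ 0.003913539
P = 56 * 0.300763 * 0.003913539 ≈ 0.065915

0.065915


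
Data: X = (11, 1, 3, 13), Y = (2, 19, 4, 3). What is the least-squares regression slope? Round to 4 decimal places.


b = sum((xi-xbar)(yi-ybar)) / sum((xi-xbar)^2)
n = 4, xbar = 28/4 = 7, ybar = 28/4 = 7
Sxy = sum((xi-xbar)(yi-ybar)) = -104
Sxx = sum((xi-xbar)^2) = 104
b = Sxy / Sxx = -1

-1.0000


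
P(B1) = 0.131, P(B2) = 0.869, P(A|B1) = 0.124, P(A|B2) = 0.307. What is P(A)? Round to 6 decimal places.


P(A) = P(A|B1)*P(B1) + P(A|B2)*P(B2)
P(A|B1)*P(B1) = 0.124 * 0.131 = 0.016244
P(A|B2)*P(B2) = 0.307 * 0.869 = 0.266783
P(A) = 0.016244 + 0.266783 = 0.283027

0.283027


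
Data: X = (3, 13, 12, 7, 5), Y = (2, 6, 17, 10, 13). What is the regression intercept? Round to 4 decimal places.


a = ybar - b*xbar, where b = sum((xi-xbar)(yi-ybar)) / sum((xi-xbar)^2)
n = 5, xbar = 40/5 = 8, ybar = 48/5 = 9.6
Sxy = sum((xi-xbar)(yi-ybar)) = 39
Sxx = sum((xi-xbar)^2) = 76
b = Sxy / Sxx = 39/76 ≈ 0.513158
a = 9.6 - 0.513158 * 8 = 522/95 ≈ 5.494737

5.4947


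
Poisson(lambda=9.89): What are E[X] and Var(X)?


E[X] = Var(X) = lambda = 9.89

9.89, 9.89


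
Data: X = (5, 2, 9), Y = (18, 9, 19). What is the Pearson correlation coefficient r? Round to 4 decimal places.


r = sum((xi-xbar)(yi-ybar)) / sqrt(sum((xi-xbar)^2) * sum((yi-ybar)^2))
n = 3, xbar = 16/3 ≈ 5.333333, ybar = 46/3 ≈ 15.333333
Sxy = sum((xi-xbar)(yi-ybar)) = 101/3 ≈ 33.666667
Sxx = sum((xi-xbar)^2) = 74/3 ≈ 24.666667
Syy = sum((yi-ybar)^2) = 182/3 ≈ 60.666667
sqrt(Sxx*Syy) ≈ 38.683904
r = Sxy / sqrt(Sxx*Syy) = 33.666667 / 38.683904 ≈ 0.870302

0.8703


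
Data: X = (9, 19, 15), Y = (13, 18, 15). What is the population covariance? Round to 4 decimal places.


Cov = (1/n)*sum((xi-xbar)(yi-ybar))
n = 3, xbar = 43/3 ≈ 14.333333, ybar = 46/3 ≈ 15.333333
sum((xi-xbar)(yi-ybar)) = 74/3 ≈ 24.666667
Cov = 24.666667 / 3 = 74/9 ≈ 8.222222

8.2222


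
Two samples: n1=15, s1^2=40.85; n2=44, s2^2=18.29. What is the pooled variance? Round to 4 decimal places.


sp^2 = ((n1-1)*s1^2 + (n2-1)*s2^2)/(n1+n2-2)
(n1-1)*s1^2 = 14 * 40.85 = 571.9
(n2-1)*s2^2 = 43 * 18.29 = 786.47
numerator = 571.9 + 786.47 = 1358.37
n1+n2-2 = 57
sp^2 = 1358.37 / 57 = 45279/1900 ≈ 23.831053

23.8311


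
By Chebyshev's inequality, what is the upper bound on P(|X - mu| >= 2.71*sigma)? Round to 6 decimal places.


P <= 1/k^2
k^2 = 2.71^2 = 7.3441
1/k^2 = 1 / 7.3441 ≈ 0.13616372

0.136164


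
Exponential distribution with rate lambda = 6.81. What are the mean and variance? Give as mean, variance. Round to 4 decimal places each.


mean = 1/lam, var = 1/lam^2
mean = 1 / 6.81 = 100/681 ≈ 0.146843
lam^2 = 6.81^2 = 46.3761
var = 1 / 46.3761 ≈ 0.021563

0.1468, 0.0216


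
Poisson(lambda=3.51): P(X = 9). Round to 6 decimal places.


P = e^(-lam) * lam^k / k!
e^(-3.51) ≈ 0.02989691
lam^k = 3.51^9 ≈ 80865.643748
k! = 9! = 362880
P = 0.02989691 * 80865.643748 / 362880 ≈ 0.006662

0.006662


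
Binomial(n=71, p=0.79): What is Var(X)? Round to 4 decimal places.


Var = n*p*(1-p) = 71 * 0.79 * 0.21 = 11.7789

11.7789


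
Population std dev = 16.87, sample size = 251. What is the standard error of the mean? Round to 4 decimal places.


SE = sigma / sqrt(n)
sqrt(251) ≈ 15.842980
SE = 16.87 / 15.842980 ≈ 1.064825

1.0648


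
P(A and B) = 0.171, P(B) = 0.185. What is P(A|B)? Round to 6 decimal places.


P(A|B) = P(A and B) / P(B) = 0.171 / 0.185 = 171/185 ≈ 0.92432432

0.924324


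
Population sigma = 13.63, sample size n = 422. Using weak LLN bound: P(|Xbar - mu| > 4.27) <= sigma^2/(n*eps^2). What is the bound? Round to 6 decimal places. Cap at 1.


bound = min(1, sigma^2/(n*eps^2))
sigma^2 = 13.63^2 = 185.7769
n*eps^2 = 422 * 4.27^2 = 422 * 18.2329 = 7694.2838
sigma^2/(n*eps^2) = 185.7769 / 7694.2838 ≈ 0.02414479

0.024145


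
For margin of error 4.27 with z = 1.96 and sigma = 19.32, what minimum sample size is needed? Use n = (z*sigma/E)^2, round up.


z*sigma/E = 1.96 * 19.32 / 4.27 = 13524/1525 ≈ 8.868197
(z*sigma/E)^2 ≈ 78.644913
round up: n = 79

79


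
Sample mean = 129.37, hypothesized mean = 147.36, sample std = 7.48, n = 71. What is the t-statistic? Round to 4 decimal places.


t = (xbar - mu0) / (s/sqrt(n))
xbar - mu0 = 129.37 - 147.36 = -17.99
sqrt(71) ≈ 8.42614977
s/sqrt(n) = 7.48 / 8.42614977 ≈ 0.88771268
t = -17.99 / 0.88771268 ≈ -20.265566

-20.2656


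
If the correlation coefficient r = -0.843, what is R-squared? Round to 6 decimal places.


R^2 = r^2 = (-0.843)^2 = 0.710649

0.710649


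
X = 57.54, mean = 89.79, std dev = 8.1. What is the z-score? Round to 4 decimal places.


z = (X - mu) / sigma
X - mu = 57.54 - 89.79 = -32.25
z = -32.25 / 8.1 = -215/54 ≈ -3.981481

-3.9815


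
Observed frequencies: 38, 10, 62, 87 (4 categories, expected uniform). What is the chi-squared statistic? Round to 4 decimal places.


chi2 = sum((O-E)^2/E), E = total/4
total = 197, E = 197/4 = 49.25
(38 - 49.25)^2 / 49.25 = 126.5625 / 49.25 = 2025/788 ≈ 2.569797
(10 - 49.25)^2 / 49.25 = 1540.5625 / 49.25 = 24649/788 ≈ 31.280457
(62 - 49.25)^2 / 49.25 = 162.5625 / 49.25 = 2601/788 ≈ 3.300761
(87 - 49.25)^2 / 49.25 = 1425.0625 / 49.25 = 22801/788 ≈ 28.935279
chi2 = 13019/197 ≈ 66.086294

66.0863


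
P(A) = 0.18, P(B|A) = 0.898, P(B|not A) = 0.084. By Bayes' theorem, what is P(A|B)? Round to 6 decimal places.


P(A|B) = P(B|A)*P(A) / P(B), P(B) = P(B|A)*P(A) + P(B|not A)*P(not A)
P(B|A)*P(A) = 0.898 * 0.18 = 0.16164
P(B|not A)*P(not A) = 0.084 * 0.82 = 0.06888
P(B) = 0.16164 + 0.06888 = 0.23052
P(A|B) = 0.16164 / 0.23052 = 1347/1921 ≈ 0.70119729

0.701197


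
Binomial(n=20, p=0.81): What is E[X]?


E[X] = n*p = 20 * 0.81 = 16.2

16.2


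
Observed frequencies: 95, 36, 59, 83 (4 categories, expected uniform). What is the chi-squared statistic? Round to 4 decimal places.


chi2 = sum((O-E)^2/E), E = total/4
total = 273, E = 273/4 = 68.25
(95 - 68.25)^2 / 68.25 = 715.5625 / 68.25 = 11449/1092 ≈ 10.484432
(36 - 68.25)^2 / 68.25 = 1040.0625 / 68.25 = 5547/364 ≈ 15.239011
(59 - 68.25)^2 / 68.25 = 85.5625 / 68.25 = 1369/1092 ≈ 1.253663
(83 - 68.25)^2 / 68.25 = 217.5625 / 68.25 = 3481/1092 ≈ 3.187729
chi2 = 2745/91 ≈ 30.164835

30.1648


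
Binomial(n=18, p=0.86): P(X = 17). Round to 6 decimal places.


P = C(n,k) * p^k * (1-p)^(n-k)
C(18,17) = 18
p^k = 0.86^17 ≈ 0.07699698
(1-p)^(n-k) = 0.14^1 = 0.14
P = 18 * 0.07699698 * 0.14 ≈ 0.194032

0.194032


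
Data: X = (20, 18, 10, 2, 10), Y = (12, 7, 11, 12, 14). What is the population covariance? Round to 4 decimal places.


Cov = (1/n)*sum((xi-xbar)(yi-ybar))
n = 5, xbar = 60/5 = 12, ybar = 56/5 = 11.2
sum((xi-xbar)(yi-ybar)) = -32
Cov = -32 / 5 = -6.4

-6.4000


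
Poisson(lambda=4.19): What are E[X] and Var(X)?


E[X] = Var(X) = lambda = 4.19

4.19, 4.19


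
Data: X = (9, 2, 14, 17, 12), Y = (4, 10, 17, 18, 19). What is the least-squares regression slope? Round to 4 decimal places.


b = sum((xi-xbar)(yi-ybar)) / sum((xi-xbar)^2)
n = 5, xbar = 54/5 = 10.8, ybar = 68/5 = 13.6
Sxy = sum((xi-xbar)(yi-ybar)) = 93.6
Sxx = sum((xi-xbar)^2) = 130.8
b = Sxy / Sxx = 78/109 ≈ 0.715596

0.7156


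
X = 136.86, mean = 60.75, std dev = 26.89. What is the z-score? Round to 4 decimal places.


z = (X - mu) / sigma
X - mu = 136.86 - 60.75 = 76.11
z = 76.11 / 26.89 = 7611/2689 ≈ 2.830420

2.8304


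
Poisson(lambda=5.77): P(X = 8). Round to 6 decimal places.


P = e^(-lam) * lam^k / k!
e^(-5.77) ≈ 0.003119758
lam^k = 5.77^8 ≈ 1228588.667996
k! = 8! = 40320
P = 0.003119758 * 1228588.667996 / 40320 ≈ 0.095062

0.095062


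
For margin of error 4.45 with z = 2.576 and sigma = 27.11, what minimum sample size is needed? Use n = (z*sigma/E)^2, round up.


z*sigma/E = 2.576 * 27.11 / 4.45 ≈ 15.693339
(z*sigma/E)^2 ≈ 246.280899
round up: n = 247

247


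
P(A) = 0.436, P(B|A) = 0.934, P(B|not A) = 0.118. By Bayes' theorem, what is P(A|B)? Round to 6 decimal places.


P(A|B) = P(B|A)*P(A) / P(B), P(B) = P(B|A)*P(A) + P(B|not A)*P(not A)
P(B|A)*P(A) = 0.934 * 0.436 = 0.407224
P(B|not A)*P(not A) = 0.118 * 0.564 = 0.066552
P(B) = 0.407224 + 0.066552 = 0.473776
P(A|B) = 0.407224 / 0.473776 ≈ 0.85952855

0.859529


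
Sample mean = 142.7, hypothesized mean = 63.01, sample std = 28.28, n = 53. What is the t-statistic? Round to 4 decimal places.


t = (xbar - mu0) / (s/sqrt(n))
xbar - mu0 = 142.7 - 63.01 = 79.69
sqrt(53) ≈ 7.28010989
s/sqrt(n) = 28.28 / 7.28010989 ≈ 3.88455675
t = 79.69 / 3.88455675 ≈ 20.514567

20.5146


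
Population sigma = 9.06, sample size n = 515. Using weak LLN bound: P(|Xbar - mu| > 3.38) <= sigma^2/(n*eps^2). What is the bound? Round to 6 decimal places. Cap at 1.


bound = min(1, sigma^2/(n*eps^2))
sigma^2 = 9.06^2 = 82.0836
n*eps^2 = 515 * 3.38^2 = 515 * 11.4244 = 5883.566
sigma^2/(n*eps^2) = 82.0836 / 5883.566 ≈ 0.01395133

0.013951


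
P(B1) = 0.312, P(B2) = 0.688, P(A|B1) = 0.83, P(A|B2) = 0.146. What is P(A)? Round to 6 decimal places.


P(A) = P(A|B1)*P(B1) + P(A|B2)*P(B2)
P(A|B1)*P(B1) = 0.83 * 0.312 = 0.25896
P(A|B2)*P(B2) = 0.146 * 0.688 = 0.100448
P(A) = 0.25896 + 0.100448 = 0.359408

0.359408


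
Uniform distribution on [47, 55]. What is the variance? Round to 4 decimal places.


Var = (b-a)^2 / 12
(b-a)^2 = (55 - 47)^2 = 64
Var = 64/12 ≈ 5.333333

5.3333


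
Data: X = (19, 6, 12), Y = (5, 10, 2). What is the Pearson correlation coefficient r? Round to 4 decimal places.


r = sum((xi-xbar)(yi-ybar)) / sqrt(sum((xi-xbar)^2) * sum((yi-ybar)^2))
n = 3, xbar = 37/3 ≈ 12.333333, ybar = 17/3 ≈ 5.666667
Sxy = sum((xi-xbar)(yi-ybar)) = -92/3 ≈ -30.666667
Sxx = sum((xi-xbar)^2) = 254/3 ≈ 84.666667
Syy = sum((yi-ybar)^2) = 98/3 ≈ 32.666667
sqrt(Sxx*Syy) ≈ 52.590662
r = Sxy / sqrt(Sxx*Syy) = -30.666667 / 52.590662 ≈ -0.583120

-0.5831


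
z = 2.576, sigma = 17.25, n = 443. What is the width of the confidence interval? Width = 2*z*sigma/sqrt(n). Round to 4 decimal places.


width = 2*z*sigma/sqrt(n)
2*z*sigma = 2 * 2.576 * 17.25 = 88.872
sqrt(443) ≈ 21.047565
width = 88.872 / 21.047565 ≈ 4.222436

4.2224


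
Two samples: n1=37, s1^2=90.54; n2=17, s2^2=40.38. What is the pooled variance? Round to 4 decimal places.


sp^2 = ((n1-1)*s1^2 + (n2-1)*s2^2)/(n1+n2-2)
(n1-1)*s1^2 = 36 * 90.54 = 3259.44
(n2-1)*s2^2 = 16 * 40.38 = 646.08
numerator = 3259.44 + 646.08 = 3905.52
n1+n2-2 = 52
sp^2 = 3905.52 / 52 = 48819/650 ≈ 75.106154

75.1062


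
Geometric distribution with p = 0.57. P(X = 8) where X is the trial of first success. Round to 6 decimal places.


P = (1-p)^(k-1) * p
(1-p)^(k-1) = 0.43^7 ≈ 0.002718186
P = 0.002718186 * 0.57 ≈ 0.001549366

0.001549


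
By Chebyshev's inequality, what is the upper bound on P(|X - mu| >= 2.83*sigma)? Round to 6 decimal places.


P <= 1/k^2
k^2 = 2.83^2 = 8.0089
1/k^2 = 1 / 8.0089 ≈ 0.12486109

0.124861


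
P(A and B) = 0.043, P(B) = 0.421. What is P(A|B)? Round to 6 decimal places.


P(A|B) = P(A and B) / P(B) = 0.043 / 0.421 = 43/421 ≈ 0.10213777

0.102138


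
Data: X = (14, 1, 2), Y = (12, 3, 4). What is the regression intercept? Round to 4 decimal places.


a = ybar - b*xbar, where b = sum((xi-xbar)(yi-ybar)) / sum((xi-xbar)^2)
n = 3, xbar = 17/3 ≈ 5.666667, ybar = 19/3 ≈ 6.333333
Sxy = sum((xi-xbar)(yi-ybar)) = 214/3 ≈ 71.333333
Sxx = sum((xi-xbar)^2) = 314/3 ≈ 104.666667
b = Sxy / Sxx = 107/157 ≈ 0.681529
a = 6.333333 - 0.681529 * 5.666667 = 388/157 ≈ 2.471338

2.4713


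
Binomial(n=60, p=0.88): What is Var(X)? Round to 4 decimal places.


Var = n*p*(1-p) = 60 * 0.88 * 0.12 = 6.336

6.3360


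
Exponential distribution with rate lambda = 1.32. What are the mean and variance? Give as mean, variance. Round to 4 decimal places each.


mean = 1/lam, var = 1/lam^2
mean = 1 / 1.32 = 25/33 ≈ 0.757576
lam^2 = 1.32^2 = 1.7424
var = 1 / 1.7424 = 625/1089 ≈ 0.573921

0.7576, 0.5739


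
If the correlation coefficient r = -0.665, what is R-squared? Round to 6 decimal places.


R^2 = r^2 = (-0.665)^2 = 0.442225

0.442225


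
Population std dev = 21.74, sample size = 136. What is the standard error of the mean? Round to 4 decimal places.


SE = sigma / sqrt(n)
sqrt(136) ≈ 11.661904
SE = 21.74 / 11.661904 ≈ 1.864190

1.8642


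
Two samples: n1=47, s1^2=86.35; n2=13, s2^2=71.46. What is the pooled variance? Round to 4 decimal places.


sp^2 = ((n1-1)*s1^2 + (n2-1)*s2^2)/(n1+n2-2)
(n1-1)*s1^2 = 46 * 86.35 = 3972.1
(n2-1)*s2^2 = 12 * 71.46 = 857.52
numerator = 3972.1 + 857.52 = 4829.62
n1+n2-2 = 58
sp^2 = 4829.62 / 58 = 241481/2900 ≈ 83.269310

83.2693


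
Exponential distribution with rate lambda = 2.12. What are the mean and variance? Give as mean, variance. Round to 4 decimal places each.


mean = 1/lam, var = 1/lam^2
mean = 1 / 2.12 = 25/53 ≈ 0.471698
lam^2 = 2.12^2 = 4.4944
var = 1 / 4.4944 = 625/2809 ≈ 0.222499

0.4717, 0.2225


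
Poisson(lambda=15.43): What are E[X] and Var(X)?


E[X] = Var(X) = lambda = 15.43

15.43, 15.43


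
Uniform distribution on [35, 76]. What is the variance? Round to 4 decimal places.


Var = (b-a)^2 / 12
(b-a)^2 = (76 - 35)^2 = 1681
Var = 1681/12 ≈ 140.083333

140.0833


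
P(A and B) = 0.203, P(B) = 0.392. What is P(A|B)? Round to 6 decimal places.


P(A|B) = P(A and B) / P(B) = 0.203 / 0.392 = 29/56 ≈ 0.51785714

0.517857


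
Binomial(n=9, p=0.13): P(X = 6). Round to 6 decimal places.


P = C(n,k) * p^k * (1-p)^(n-k)
C(9,6) = 84
p^k = 0.13^6 = 0.000004826809
(1-p)^(n-k) = 0.87^3 = 0.658503
P = 84 * 0.000004826809 * 0.658503 ≈ 0.000267

0.000267


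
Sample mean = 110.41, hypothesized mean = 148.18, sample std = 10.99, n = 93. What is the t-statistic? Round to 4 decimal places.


t = (xbar - mu0) / (s/sqrt(n))
xbar - mu0 = 110.41 - 148.18 = -37.77
sqrt(93) ≈ 9.64365076
s/sqrt(n) = 10.99 / 9.64365076 ≈ 1.13960991
t = -37.77 / 1.13960991 ≈ -33.142920

-33.1429


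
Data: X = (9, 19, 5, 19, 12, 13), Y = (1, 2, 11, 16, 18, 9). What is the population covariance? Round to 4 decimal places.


Cov = (1/n)*sum((xi-xbar)(yi-ybar))
n = 6, xbar = 77/6 ≈ 12.833333, ybar = 57/6 = 9.5
sum((xi-xbar)(yi-ybar)) = 7.5
Cov = 7.5 / 6 = 1.25

1.2500


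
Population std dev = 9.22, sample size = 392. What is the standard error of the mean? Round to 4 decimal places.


SE = sigma / sqrt(n)
sqrt(392) ≈ 19.798990
SE = 9.22 / 19.798990 ≈ 0.465680

0.4657


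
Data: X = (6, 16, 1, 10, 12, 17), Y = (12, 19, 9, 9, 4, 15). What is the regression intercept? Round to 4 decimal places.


a = ybar - b*xbar, where b = sum((xi-xbar)(yi-ybar)) / sum((xi-xbar)^2)
n = 6, xbar = 62/6 = 31/3 ≈ 10.333333, ybar = 68/6 = 34/3 ≈ 11.333333
Sxy = sum((xi-xbar)(yi-ybar)) = 226/3 ≈ 75.333333
Sxx = sum((xi-xbar)^2) = 556/3 ≈ 185.333333
b = Sxy / Sxx = 113/278 ≈ 0.406475
a = 11.333333 - 0.406475 * 10.333333 = 1983/278 ≈ 7.133094

7.1331


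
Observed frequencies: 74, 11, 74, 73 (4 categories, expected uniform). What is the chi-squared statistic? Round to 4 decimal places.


chi2 = sum((O-E)^2/E), E = total/4
total = 232, E = 232/4 = 58
(74 - 58)^2 / 58 = 256 / 58 = 128/29 ≈ 4.413793
(11 - 58)^2 / 58 = 2209 / 58 = 2209/58 ≈ 38.086207
(74 - 58)^2 / 58 = 256 / 58 = 128/29 ≈ 4.413793
(73 - 58)^2 / 58 = 225 / 58 = 225/58 ≈ 3.879310
chi2 = 1473/29 ≈ 50.793103

50.7931


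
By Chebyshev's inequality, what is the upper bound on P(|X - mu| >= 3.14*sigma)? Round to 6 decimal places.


P <= 1/k^2
k^2 = 3.14^2 = 9.8596
1/k^2 = 1 / 9.8596 ≈ 0.10142399

0.101424


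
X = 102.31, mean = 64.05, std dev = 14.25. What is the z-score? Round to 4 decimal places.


z = (X - mu) / sigma
X - mu = 102.31 - 64.05 = 38.26
z = 38.26 / 14.25 = 3826/1425 ≈ 2.684912

2.6849


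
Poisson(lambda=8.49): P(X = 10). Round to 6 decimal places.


P = e^(-lam) * lam^k / k!
e^(-8.49) ≈ 0.0002055133
lam^k = 8.49^10 ≈ 1945704585.613565
k! = 10! = 3628800
P = 0.0002055133 * 1945704585.613565 / 3628800 ≈ 0.110193

0.110193


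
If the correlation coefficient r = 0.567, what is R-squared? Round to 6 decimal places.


R^2 = r^2 = (0.567)^2 = 0.321489

0.321489


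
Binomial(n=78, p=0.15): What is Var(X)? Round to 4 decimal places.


Var = n*p*(1-p) = 78 * 0.15 * 0.85 = 9.945

9.9450


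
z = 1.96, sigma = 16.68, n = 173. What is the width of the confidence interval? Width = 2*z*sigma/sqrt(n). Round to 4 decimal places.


width = 2*z*sigma/sqrt(n)
2*z*sigma = 2 * 1.96 * 16.68 = 65.3856
sqrt(173) ≈ 13.152946
width = 65.3856 / 13.152946 ≈ 4.971175

4.9712


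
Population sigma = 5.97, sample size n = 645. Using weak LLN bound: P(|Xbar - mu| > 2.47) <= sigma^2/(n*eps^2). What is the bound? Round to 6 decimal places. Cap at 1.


bound = min(1, sigma^2/(n*eps^2))
sigma^2 = 5.97^2 = 35.6409
n*eps^2 = 645 * 2.47^2 = 645 * 6.1009 = 3935.0805
sigma^2/(n*eps^2) = 35.6409 / 3935.0805 ≈ 0.00905722

0.009057


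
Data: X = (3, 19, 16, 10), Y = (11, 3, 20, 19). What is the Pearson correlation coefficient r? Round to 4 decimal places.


r = sum((xi-xbar)(yi-ybar)) / sqrt(sum((xi-xbar)^2) * sum((yi-ybar)^2))
n = 4, xbar = 48/4 = 12, ybar = 53/4 = 13.25
Sxy = sum((xi-xbar)(yi-ybar)) = -36
Sxx = sum((xi-xbar)^2) = 150
Syy = sum((yi-ybar)^2) = 188.75
sqrt(Sxx*Syy) ≈ 168.263187
r = Sxy / sqrt(Sxx*Syy) = -36 / 168.263187 ≈ -0.213951

-0.2140


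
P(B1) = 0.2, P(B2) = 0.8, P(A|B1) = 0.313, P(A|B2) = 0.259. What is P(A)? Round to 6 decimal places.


P(A) = P(A|B1)*P(B1) + P(A|B2)*P(B2)
P(A|B1)*P(B1) = 0.313 * 0.2 = 0.0626
P(A|B2)*P(B2) = 0.259 * 0.8 = 0.2072
P(A) = 0.0626 + 0.2072 = 0.2698

0.269800


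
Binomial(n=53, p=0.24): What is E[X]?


E[X] = n*p = 53 * 0.24 = 12.72

12.72


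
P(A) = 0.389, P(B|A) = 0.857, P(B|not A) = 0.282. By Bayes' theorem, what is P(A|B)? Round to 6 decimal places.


P(A|B) = P(B|A)*P(A) / P(B), P(B) = P(B|A)*P(A) + P(B|not A)*P(not A)
P(B|A)*P(A) = 0.857 * 0.389 = 0.333373
P(B|not A)*P(not A) = 0.282 * 0.611 = 0.172302
P(B) = 0.333373 + 0.172302 = 0.505675
P(A|B) = 0.333373 / 0.505675 ≈ 0.65926336

0.659263


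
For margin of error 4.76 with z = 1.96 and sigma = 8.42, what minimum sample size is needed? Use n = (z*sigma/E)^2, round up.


z*sigma/E = 1.96 * 8.42 / 4.76 = 2947/850 ≈ 3.467059
(z*sigma/E)^2 ≈ 12.020497
round up: n = 13

13


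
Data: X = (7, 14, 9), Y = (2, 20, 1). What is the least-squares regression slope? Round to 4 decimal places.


b = sum((xi-xbar)(yi-ybar)) / sum((xi-xbar)^2)
n = 3, xbar = 30/3 = 10, ybar = 23/3 ≈ 7.666667
Sxy = sum((xi-xbar)(yi-ybar)) = 73
Sxx = sum((xi-xbar)^2) = 26
b = Sxy / Sxx = 73/26 ≈ 2.807692

2.8077


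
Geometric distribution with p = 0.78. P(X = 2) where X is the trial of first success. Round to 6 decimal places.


P = (1-p)^(k-1) * p
(1-p)^(k-1) = 0.22^1 = 0.22
P = 0.22 * 0.78 = 0.1716

0.171600


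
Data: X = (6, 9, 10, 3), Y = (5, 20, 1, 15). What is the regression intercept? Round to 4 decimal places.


a = ybar - b*xbar, where b = sum((xi-xbar)(yi-ybar)) / sum((xi-xbar)^2)
n = 4, xbar = 28/4 = 7, ybar = 41/4 = 10.25
Sxy = sum((xi-xbar)(yi-ybar)) = -22
Sxx = sum((xi-xbar)^2) = 30
b = Sxy / Sxx = -11/15 ≈ -0.733333
a = 10.25 - (-0.733333) * 7 = 923/60 ≈ 15.383333

15.3833


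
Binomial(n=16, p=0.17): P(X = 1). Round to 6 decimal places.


P = C(n,k) * p^k * (1-p)^(n-k)
C(16,1) = 16
p^k = 0.17^1 = 0.17
(1-p)^(n-k) = 0.83^15 ≈ 0.06111832
P = 16 * 0.17 * 0.06111832 ≈ 0.166242

0.166242


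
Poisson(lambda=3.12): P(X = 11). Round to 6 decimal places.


P = e^(-lam) * lam^k / k!
e^(-3.12) ≈ 0.04415717
lam^k = 3.12^11 ≈ 272709.667714
k! = 11! = 39916800
P = 0.04415717 * 272709.667714 / 39916800 ≈ 0.000302

0.000302


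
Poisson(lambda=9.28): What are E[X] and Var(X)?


E[X] = Var(X) = lambda = 9.28

9.28, 9.28


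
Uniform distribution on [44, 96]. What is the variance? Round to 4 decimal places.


Var = (b-a)^2 / 12
(b-a)^2 = (96 - 44)^2 = 2704
Var = 2704/12 ≈ 225.333333

225.3333


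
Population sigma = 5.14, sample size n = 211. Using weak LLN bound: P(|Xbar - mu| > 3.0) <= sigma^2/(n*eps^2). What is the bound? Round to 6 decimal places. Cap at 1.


bound = min(1, sigma^2/(n*eps^2))
sigma^2 = 5.14^2 = 26.4196
n*eps^2 = 211 * 3.0^2 = 211 * 9 = 1899
sigma^2/(n*eps^2) = 26.4196 / 1899 ≈ 0.01391237

0.013912


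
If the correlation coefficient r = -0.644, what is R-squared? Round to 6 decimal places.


R^2 = r^2 = (-0.644)^2 = 0.414736

0.414736


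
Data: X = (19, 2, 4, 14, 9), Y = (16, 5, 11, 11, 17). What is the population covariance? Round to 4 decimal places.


Cov = (1/n)*sum((xi-xbar)(yi-ybar))
n = 5, xbar = 48/5 = 9.6, ybar = 60/5 = 12
sum((xi-xbar)(yi-ybar)) = 89
Cov = 89 / 5 = 17.8

17.8000


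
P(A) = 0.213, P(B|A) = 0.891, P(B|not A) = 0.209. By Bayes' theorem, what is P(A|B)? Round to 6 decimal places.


P(A|B) = P(B|A)*P(A) / P(B), P(B) = P(B|A)*P(A) + P(B|not A)*P(not A)
P(B|A)*P(A) = 0.891 * 0.213 = 0.189783
P(B|not A)*P(not A) = 0.209 * 0.787 = 0.164483
P(B) = 0.189783 + 0.164483 = 0.354266
P(A|B) = 0.189783 / 0.354266 ≈ 0.53570763

0.535708


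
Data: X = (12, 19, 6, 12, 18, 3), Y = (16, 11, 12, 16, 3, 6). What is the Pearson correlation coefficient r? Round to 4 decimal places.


r = sum((xi-xbar)(yi-ybar)) / sqrt(sum((xi-xbar)^2) * sum((yi-ybar)^2))
n = 6, xbar = 70/6 = 35/3 ≈ 11.666667, ybar = 64/6 = 32/3 ≈ 10.666667
Sxy = sum((xi-xbar)(yi-ybar)) = -29/3 ≈ -9.666667
Sxx = sum((xi-xbar)^2) = 604/3 ≈ 201.333333
Syy = sum((yi-ybar)^2) = 418/3 ≈ 139.333333
sqrt(Sxx*Syy) ≈ 167.488640
r = Sxy / sqrt(Sxx*Syy) = -9.666667 / 167.488640 ≈ -0.057715

-0.0577


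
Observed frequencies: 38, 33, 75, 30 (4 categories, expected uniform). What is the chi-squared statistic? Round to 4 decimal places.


chi2 = sum((O-E)^2/E), E = total/4
total = 176, E = 176/4 = 44
(38 - 44)^2 / 44 = 36 / 44 = 9/11 ≈ 0.818182
(33 - 44)^2 / 44 = 121 / 44 = 2.75
(75 - 44)^2 / 44 = 961 / 44 = 961/44 ≈ 21.840909
(30 - 44)^2 / 44 = 196 / 44 = 49/11 ≈ 4.454545
chi2 = 657/22 ≈ 29.863636

29.8636


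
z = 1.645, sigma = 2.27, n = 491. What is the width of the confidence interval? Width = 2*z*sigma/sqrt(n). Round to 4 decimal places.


width = 2*z*sigma/sqrt(n)
2*z*sigma = 2 * 1.645 * 2.27 = 7.4683
sqrt(491) ≈ 22.158520
width = 7.4683 / 22.158520 ≈ 0.337040

0.3370


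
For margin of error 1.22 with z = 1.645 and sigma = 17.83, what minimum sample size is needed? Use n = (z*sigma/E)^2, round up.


z*sigma/E = 1.645 * 17.83 / 1.22 ≈ 24.041270
(z*sigma/E)^2 ≈ 577.982687
round up: n = 578

578


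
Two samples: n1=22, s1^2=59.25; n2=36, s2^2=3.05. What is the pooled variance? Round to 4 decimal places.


sp^2 = ((n1-1)*s1^2 + (n2-1)*s2^2)/(n1+n2-2)
(n1-1)*s1^2 = 21 * 59.25 = 1244.25
(n2-1)*s2^2 = 35 * 3.05 = 106.75
numerator = 1244.25 + 106.75 = 1351
n1+n2-2 = 56
sp^2 = 1351 / 56 = 24.125

24.1250


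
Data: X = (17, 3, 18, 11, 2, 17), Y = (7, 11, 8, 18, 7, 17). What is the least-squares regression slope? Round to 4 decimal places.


b = sum((xi-xbar)(yi-ybar)) / sum((xi-xbar)^2)
n = 6, xbar = 68/6 = 34/3 ≈ 11.333333, ybar = 68/6 = 34/3 ≈ 11.333333
Sxy = sum((xi-xbar)(yi-ybar)) = 79/3 ≈ 26.333333
Sxx = sum((xi-xbar)^2) = 796/3 ≈ 265.333333
b = Sxy / Sxx = 79/796 ≈ 0.099246

0.0992


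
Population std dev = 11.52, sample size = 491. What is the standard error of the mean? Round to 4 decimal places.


SE = sigma / sqrt(n)
sqrt(491) ≈ 22.158520
SE = 11.52 / 22.158520 ≈ 0.519890

0.5199


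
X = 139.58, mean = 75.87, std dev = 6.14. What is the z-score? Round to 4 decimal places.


z = (X - mu) / sigma
X - mu = 139.58 - 75.87 = 63.71
z = 63.71 / 6.14 = 6371/614 ≈ 10.376221

10.3762


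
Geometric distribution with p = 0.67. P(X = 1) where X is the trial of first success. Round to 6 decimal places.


P = (1-p)^(k-1) * p
(1-p)^(k-1) = 0.33^0 = 1
P = 1 * 0.67 = 0.67

0.670000


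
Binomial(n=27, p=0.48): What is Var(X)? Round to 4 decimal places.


Var = n*p*(1-p) = 27 * 0.48 * 0.52 = 6.7392

6.7392


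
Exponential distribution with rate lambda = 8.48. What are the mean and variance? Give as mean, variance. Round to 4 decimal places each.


mean = 1/lam, var = 1/lam^2
mean = 1 / 8.48 = 25/212 ≈ 0.117925
lam^2 = 8.48^2 = 71.9104
var = 1 / 71.9104 ≈ 0.013906

0.1179, 0.0139


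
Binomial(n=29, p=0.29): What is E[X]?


E[X] = n*p = 29 * 0.29 = 8.41

8.41


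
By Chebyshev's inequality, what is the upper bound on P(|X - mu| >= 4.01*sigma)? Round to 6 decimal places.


P <= 1/k^2
k^2 = 4.01^2 = 16.0801
1/k^2 = 1 / 16.0801 ≈ 0.06218867

0.062189


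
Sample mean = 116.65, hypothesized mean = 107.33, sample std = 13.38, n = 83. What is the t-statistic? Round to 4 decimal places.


t = (xbar - mu0) / (s/sqrt(n))
xbar - mu0 = 116.65 - 107.33 = 9.32
sqrt(83) ≈ 9.11043358
s/sqrt(n) = 13.38 / 9.11043358 ≈ 1.46864580
t = 9.32 / 1.46864580 ≈ 6.345982

6.3460


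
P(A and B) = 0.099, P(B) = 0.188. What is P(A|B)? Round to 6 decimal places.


P(A|B) = P(A and B) / P(B) = 0.099 / 0.188 = 99/188 ≈ 0.52659574

0.526596


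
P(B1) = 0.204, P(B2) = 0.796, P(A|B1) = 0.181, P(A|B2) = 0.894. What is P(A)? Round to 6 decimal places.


P(A) = P(A|B1)*P(B1) + P(A|B2)*P(B2)
P(A|B1)*P(B1) = 0.181 * 0.204 = 0.036924
P(A|B2)*P(B2) = 0.894 * 0.796 = 0.711624
P(A) = 0.036924 + 0.711624 = 0.748548

0.748548


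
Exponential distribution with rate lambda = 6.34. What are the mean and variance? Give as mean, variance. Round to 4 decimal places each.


mean = 1/lam, var = 1/lam^2
mean = 1 / 6.34 = 50/317 ≈ 0.157729
lam^2 = 6.34^2 = 40.1956
var = 1 / 40.1956 ≈ 0.024878

0.1577, 0.0249


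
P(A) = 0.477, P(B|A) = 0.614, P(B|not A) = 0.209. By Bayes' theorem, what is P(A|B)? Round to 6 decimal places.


P(A|B) = P(B|A)*P(A) / P(B), P(B) = P(B|A)*P(A) + P(B|not A)*P(not A)
P(B|A)*P(A) = 0.614 * 0.477 = 0.292878
P(B|not A)*P(not A) = 0.209 * 0.523 = 0.109307
P(B) = 0.292878 + 0.109307 = 0.402185
P(A|B) = 0.292878 / 0.402185 ≈ 0.72821711

0.728217


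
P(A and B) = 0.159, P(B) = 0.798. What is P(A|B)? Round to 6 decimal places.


P(A|B) = P(A and B) / P(B) = 0.159 / 0.798 = 53/266 ≈ 0.19924812

0.199248


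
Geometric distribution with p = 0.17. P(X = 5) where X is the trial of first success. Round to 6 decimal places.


P = (1-p)^(k-1) * p
(1-p)^(k-1) = 0.83^4 ≈ 0.4745832
P = 0.4745832 * 0.17 ≈ 0.08067915

0.080679


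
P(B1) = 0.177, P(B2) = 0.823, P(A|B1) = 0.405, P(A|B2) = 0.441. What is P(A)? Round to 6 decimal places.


P(A) = P(A|B1)*P(B1) + P(A|B2)*P(B2)
P(A|B1)*P(B1) = 0.405 * 0.177 = 0.071685
P(A|B2)*P(B2) = 0.441 * 0.823 = 0.362943
P(A) = 0.071685 + 0.362943 = 0.434628

0.434628


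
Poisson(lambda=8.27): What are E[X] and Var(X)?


E[X] = Var(X) = lambda = 8.27

8.27, 8.27


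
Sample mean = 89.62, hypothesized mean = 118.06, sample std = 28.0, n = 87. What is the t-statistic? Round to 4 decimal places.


t = (xbar - mu0) / (s/sqrt(n))
xbar - mu0 = 89.62 - 118.06 = -28.44
sqrt(87) ≈ 9.32737905
s/sqrt(n) = 28.0 / 9.32737905 ≈ 3.00191510
t = -28.44 / 3.00191510 ≈ -9.473952

-9.4740


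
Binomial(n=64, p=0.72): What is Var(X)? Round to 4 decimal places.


Var = n*p*(1-p) = 64 * 0.72 * 0.28 = 12.9024

12.9024


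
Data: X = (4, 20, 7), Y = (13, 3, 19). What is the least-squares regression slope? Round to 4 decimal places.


b = sum((xi-xbar)(yi-ybar)) / sum((xi-xbar)^2)
n = 3, xbar = 31/3 ≈ 10.333333, ybar = 35/3 ≈ 11.666667
Sxy = sum((xi-xbar)(yi-ybar)) = -350/3 ≈ -116.666667
Sxx = sum((xi-xbar)^2) = 434/3 ≈ 144.666667
b = Sxy / Sxx = -25/31 ≈ -0.806452

-0.8065


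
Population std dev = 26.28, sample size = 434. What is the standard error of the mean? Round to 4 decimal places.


SE = sigma / sqrt(n)
sqrt(434) ≈ 20.832667
SE = 26.28 / 20.832667 ≈ 1.261480

1.2615


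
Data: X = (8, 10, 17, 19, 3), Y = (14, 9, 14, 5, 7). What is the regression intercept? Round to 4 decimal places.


a = ybar - b*xbar, where b = sum((xi-xbar)(yi-ybar)) / sum((xi-xbar)^2)
n = 5, xbar = 57/5 = 11.4, ybar = 49/5 = 9.8
Sxy = sum((xi-xbar)(yi-ybar)) = -2.6
Sxx = sum((xi-xbar)^2) = 173.2
b = Sxy / Sxx = -13/866 ≈ -0.015012
a = 9.8 - (-0.015012) * 11.4 = 8635/866 ≈ 9.971132

9.9711


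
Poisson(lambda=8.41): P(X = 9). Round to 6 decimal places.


P = e^(-lam) * lam^k / k!
e^(-8.41) ≈ 0.0002226299
lam^k = 8.41^9 ≈ 210457284.365172
k! = 9! = 362880
P = 0.0002226299 * 210457284.365172 / 362880 ≈ 0.129117

0.129117
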